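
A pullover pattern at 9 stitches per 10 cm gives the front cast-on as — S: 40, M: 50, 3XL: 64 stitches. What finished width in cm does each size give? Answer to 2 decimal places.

S 44.44 cm; M 55.56 cm; 3XL 71.11 cm.

9/10 = 0.9 sts per cm.
S: 40 / 0.9 = 44.444 → 44.44 cm.
M: 50 / 0.9 = 55.556 → 55.56 cm.
3XL: 64 / 0.9 = 71.111 → 71.11 cm.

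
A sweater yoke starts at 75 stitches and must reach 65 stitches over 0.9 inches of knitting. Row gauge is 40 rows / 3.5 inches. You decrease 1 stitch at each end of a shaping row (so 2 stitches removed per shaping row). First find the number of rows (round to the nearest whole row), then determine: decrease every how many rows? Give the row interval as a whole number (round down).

Decrease every 2nd row.

Rows = 0.9 × 11.429 = 10.3 → 10 rows.
Stitches to remove: 10 → 5 shaping rows (at 2 st each).
10 / 5 = 2.00 → every 2 rows.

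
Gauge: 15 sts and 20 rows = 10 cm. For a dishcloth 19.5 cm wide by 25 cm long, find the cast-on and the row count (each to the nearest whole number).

Cast on 29 stitches and work 50 rows.

Stitch gauge = 15/10 = 1.5 sts/cm; 19.5 × 1.5 = 29.25 → 29 sts.
Row gauge = 20/10 = 2 rows/cm; 25 × 2 = 50.00 → 50 rows.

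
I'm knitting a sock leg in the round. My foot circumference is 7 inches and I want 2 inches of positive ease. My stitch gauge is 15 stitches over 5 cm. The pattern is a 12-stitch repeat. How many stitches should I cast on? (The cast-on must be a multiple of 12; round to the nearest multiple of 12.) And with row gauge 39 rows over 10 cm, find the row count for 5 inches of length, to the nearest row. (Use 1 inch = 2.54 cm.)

Cast on 72 stitches; work 50 rows.

Finished = 7 + 2 = 9 inches.
9 inches × 2.54 = 22.86 cm.
15/5 = 3 sts per cm; 22.86 × 3 = 68.58 sts.
Nearest multiple of 12 → 72.
5 inches = 12.70 cm; × 3.9 = 49.53 → 50 rows.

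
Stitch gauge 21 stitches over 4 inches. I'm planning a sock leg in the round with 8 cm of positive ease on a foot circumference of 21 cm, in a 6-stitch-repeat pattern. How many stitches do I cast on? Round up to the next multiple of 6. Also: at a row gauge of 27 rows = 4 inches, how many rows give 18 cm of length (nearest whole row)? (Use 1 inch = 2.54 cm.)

Finished = 21 + 8 = 29 cm.
29 cm × 1/2.54 = 11.42 inches.
21/4 = 5.25 sts per in; 11.42 × 5.25 = 59.94 sts.
Next multiple of 6 → 60.
18 cm = 7.09 inches; × 6.75 = 47.83 → 48 rows.

Cast on 60 stitches; work 48 rows.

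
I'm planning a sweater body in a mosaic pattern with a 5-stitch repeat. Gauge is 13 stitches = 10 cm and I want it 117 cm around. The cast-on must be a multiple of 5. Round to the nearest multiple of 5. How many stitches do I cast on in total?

150 stitches.

13 / 10 = 1.3 sts per cm.
117 × 1.3 = 152.10 sts.
Nearest multiple of 5: 150.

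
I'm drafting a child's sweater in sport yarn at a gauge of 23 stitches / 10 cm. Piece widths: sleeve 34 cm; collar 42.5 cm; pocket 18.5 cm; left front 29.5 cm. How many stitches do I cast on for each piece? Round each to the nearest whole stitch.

Rate = 23/10 = 2.3 sts per cm.
sleeve: 34 × 2.3 = 78.20 → 78.
collar: 42.5 × 2.3 = 97.75 → 98.
pocket: 18.5 × 2.3 = 42.55 → 43.
left front: 29.5 × 2.3 = 67.85 → 68.

sleeve 78; collar 98; pocket 43; left front 68.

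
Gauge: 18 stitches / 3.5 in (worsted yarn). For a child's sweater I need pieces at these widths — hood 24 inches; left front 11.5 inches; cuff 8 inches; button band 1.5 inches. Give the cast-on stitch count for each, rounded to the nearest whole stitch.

Rate = 18/3.5 = 5.143 sts per in.
hood: 24 × 5.143 = 123.43 → 123.
left front: 11.5 × 5.143 = 59.14 → 59.
cuff: 8 × 5.143 = 41.14 → 41.
button band: 1.5 × 5.143 = 7.71 → 8.

hood 123; left front 59; cuff 41; button band 8.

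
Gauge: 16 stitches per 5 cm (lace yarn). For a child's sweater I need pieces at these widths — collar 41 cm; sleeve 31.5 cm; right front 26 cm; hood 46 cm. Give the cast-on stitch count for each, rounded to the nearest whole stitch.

Rate = 16/5 = 3.2 sts per cm.
collar: 41 × 3.2 = 131.20 → 131.
sleeve: 31.5 × 3.2 = 100.80 → 101.
right front: 26 × 3.2 = 83.20 → 83.
hood: 46 × 3.2 = 147.20 → 147.

collar 131; sleeve 101; right front 83; hood 147.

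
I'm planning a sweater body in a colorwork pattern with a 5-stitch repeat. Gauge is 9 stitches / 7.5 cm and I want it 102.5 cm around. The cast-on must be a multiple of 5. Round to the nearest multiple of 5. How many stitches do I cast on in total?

9 / 7.5 = 1.2 sts per cm.
102.5 × 1.2 = 123.00 sts.
Nearest multiple of 5: 125.

Cast on 125 stitches.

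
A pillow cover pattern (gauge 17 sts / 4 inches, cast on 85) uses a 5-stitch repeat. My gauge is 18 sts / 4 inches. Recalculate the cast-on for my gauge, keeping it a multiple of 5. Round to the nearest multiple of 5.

85 × 18 / 17 = 90.00.
Nearest multiple of 5: 90.

CO 90 sts.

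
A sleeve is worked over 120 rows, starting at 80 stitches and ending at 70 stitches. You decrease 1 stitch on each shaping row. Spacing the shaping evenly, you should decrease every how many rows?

Decrease every 12th row.

Stitches to remove: |70 − 80| = 10.
Shaping rows needed: 10 / 1 = 10.
120 rows / 10 = every 12 rows.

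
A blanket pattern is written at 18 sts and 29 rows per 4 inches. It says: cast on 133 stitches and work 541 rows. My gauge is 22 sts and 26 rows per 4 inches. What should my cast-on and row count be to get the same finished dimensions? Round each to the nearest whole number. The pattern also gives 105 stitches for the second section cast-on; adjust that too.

Stitches: 133 × 22/18 = 162.56 → 163.
Rows: 541 × 26/29 = 485.03 → 485.
second section cast-on: 105 × 22/18 = 128.33 → 128.

Cast on 163 stitches; work 485 rows; second section cast-on 128 stitches.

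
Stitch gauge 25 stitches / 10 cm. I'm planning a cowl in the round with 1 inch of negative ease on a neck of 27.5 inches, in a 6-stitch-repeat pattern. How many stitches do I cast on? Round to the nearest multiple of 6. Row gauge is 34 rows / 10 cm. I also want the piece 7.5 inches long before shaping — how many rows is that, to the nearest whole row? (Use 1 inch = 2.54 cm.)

Cast on 168 stitches; work 65 rows.

Finished = 27.5 − 1 = 26.5 inches.
26.5 inches × 2.54 = 67.31 cm.
25/10 = 2.5 sts per cm; 67.31 × 2.5 = 168.28 sts.
Nearest multiple of 6 → 168.
7.5 inches = 19.05 cm; × 3.4 = 64.77 → 65 rows.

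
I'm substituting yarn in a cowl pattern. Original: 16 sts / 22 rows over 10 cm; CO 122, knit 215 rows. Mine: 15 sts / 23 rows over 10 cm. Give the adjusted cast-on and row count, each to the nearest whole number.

Cast on 114 stitches; work 225 rows.

Stitches: 122 × 15/16 = 114.38 → 114.
Rows: 215 × 23/22 = 224.77 → 225.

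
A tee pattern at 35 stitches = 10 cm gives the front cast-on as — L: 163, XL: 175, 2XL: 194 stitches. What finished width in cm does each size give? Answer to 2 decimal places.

35/10 = 3.5 sts per cm.
L: 163 / 3.5 = 46.571 → 46.57 cm.
XL: 175 / 3.5 = 50.000 → 50.00 cm.
2XL: 194 / 3.5 = 55.429 → 55.43 cm.

L 46.57 cm; XL 50.00 cm; 2XL 55.43 cm.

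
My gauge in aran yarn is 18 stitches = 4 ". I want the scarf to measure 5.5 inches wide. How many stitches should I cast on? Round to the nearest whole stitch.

18 stitches / 4 in = 4.5 stitches per inch.
5.5 × 4.5 = 24.75 stitches.
Round to nearest → 25.

25 stitches.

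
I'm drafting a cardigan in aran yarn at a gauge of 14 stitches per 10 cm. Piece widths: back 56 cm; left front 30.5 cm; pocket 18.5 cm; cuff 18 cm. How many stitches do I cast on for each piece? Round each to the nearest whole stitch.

Rate = 14/10 = 1.4 sts per cm.
back: 56 × 1.4 = 78.40 → 78.
left front: 30.5 × 1.4 = 42.70 → 43.
pocket: 18.5 × 1.4 = 25.90 → 26.
cuff: 18 × 1.4 = 25.20 → 25.

back 78; left front 43; pocket 26; cuff 25.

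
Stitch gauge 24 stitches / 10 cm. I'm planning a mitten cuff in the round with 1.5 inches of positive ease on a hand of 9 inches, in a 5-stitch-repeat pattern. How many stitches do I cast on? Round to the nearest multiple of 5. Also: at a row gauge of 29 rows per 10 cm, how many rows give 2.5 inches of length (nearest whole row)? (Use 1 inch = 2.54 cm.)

Cast on 65 stitches; work 18 rows.

Finished = 9 + 1.5 = 10.5 inches.
10.5 inches × 2.54 = 26.67 cm.
24/10 = 2.4 sts per cm; 26.67 × 2.4 = 64.01 sts.
Nearest multiple of 5 → 65.
2.5 inches = 6.35 cm; × 2.9 = 18.41 → 18 rows.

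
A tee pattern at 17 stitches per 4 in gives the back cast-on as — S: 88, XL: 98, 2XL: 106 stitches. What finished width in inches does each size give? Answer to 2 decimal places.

S 20.71 inches; XL 23.06 inches; 2XL 24.94 inches.

17/4 = 4.25 sts per in.
S: 88 / 4.25 = 20.706 → 20.71 in.
XL: 98 / 4.25 = 23.059 → 23.06 in.
2XL: 106 / 4.25 = 24.941 → 24.94 in.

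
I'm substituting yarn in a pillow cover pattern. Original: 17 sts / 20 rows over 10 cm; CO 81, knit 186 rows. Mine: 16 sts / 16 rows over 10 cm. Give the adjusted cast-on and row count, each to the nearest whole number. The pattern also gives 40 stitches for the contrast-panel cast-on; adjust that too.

Stitches: 81 × 16/17 = 76.24 → 76.
Rows: 186 × 16/20 = 148.80 → 149.
contrast-panel cast-on: 40 × 16/17 = 37.65 → 38.

Cast on 76 stitches; work 149 rows; contrast-panel cast-on 38 stitches.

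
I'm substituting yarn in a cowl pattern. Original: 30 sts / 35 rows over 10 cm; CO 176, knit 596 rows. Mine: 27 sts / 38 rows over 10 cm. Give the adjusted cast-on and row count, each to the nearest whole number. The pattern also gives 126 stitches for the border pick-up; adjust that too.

Cast on 158 stitches; work 647 rows; border pick-up 113 stitches.

Stitches: 176 × 27/30 = 158.40 → 158.
Rows: 596 × 38/35 = 647.09 → 647.
border pick-up: 126 × 27/30 = 113.40 → 113.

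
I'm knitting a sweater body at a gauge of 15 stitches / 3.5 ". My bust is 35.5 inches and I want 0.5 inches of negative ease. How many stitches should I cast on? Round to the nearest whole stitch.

Cast on 150 stitches.

Finished = 35.5 − 0.5 = 35 in.
15 / 3.5 = 4.286 sts per inch.
35.00 × 4.286 = 150.00 sts.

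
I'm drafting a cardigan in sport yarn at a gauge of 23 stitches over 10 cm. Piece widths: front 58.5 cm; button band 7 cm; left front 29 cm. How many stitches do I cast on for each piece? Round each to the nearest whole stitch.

Rate = 23/10 = 2.3 sts per cm.
front: 58.5 × 2.3 = 134.55 → 135.
button band: 7 × 2.3 = 16.10 → 16.
left front: 29 × 2.3 = 66.70 → 67.

front 135; button band 16; left front 67.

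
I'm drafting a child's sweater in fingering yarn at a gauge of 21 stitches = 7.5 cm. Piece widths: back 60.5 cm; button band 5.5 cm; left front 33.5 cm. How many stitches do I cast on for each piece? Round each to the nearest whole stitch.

back 169; button band 15; left front 94.

Rate = 21/7.5 = 2.8 sts per cm.
back: 60.5 × 2.8 = 169.40 → 169.
button band: 5.5 × 2.8 = 15.40 → 15.
left front: 33.5 × 2.8 = 93.80 → 94.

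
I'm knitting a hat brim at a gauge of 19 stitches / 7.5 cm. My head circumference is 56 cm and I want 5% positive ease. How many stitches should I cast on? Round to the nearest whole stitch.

149 stitches.

Finished = 56 × 1.05 = 58.80 cm.
19 / 7.5 = 2.533 sts per cm.
58.80 × 2.533 = 148.96 sts.
→ 149 sts.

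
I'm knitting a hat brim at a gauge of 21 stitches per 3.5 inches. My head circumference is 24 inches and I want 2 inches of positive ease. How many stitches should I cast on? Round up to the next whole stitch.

CO 156 sts.

Finished = 24 + 2 = 26 in.
21 / 3.5 = 6 sts per inch.
26.00 × 6 = 156.00 sts.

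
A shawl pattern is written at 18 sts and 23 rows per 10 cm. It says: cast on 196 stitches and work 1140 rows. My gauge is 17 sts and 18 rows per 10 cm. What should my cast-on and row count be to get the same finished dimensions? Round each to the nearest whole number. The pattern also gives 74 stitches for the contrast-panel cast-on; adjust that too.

Stitches: 196 × 17/18 = 185.11 → 185.
Rows: 1140 × 18/23 = 892.17 → 892.
contrast-panel cast-on: 74 × 17/18 = 69.89 → 70.

Cast on 185 stitches; work 892 rows; contrast-panel cast-on 70 stitches.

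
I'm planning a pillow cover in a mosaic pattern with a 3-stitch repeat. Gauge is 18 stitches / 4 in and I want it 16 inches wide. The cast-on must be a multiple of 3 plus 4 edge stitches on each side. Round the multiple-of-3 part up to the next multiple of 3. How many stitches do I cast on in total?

18 / 4 = 4.5 sts per inch.
16 × 4.5 = 72.00 sts.
Less 8 edge sts → 64.00 for the repeat.
Next multiple of 3: 66.
Add back 8 edge sts → 74.

Cast on 74 stitches.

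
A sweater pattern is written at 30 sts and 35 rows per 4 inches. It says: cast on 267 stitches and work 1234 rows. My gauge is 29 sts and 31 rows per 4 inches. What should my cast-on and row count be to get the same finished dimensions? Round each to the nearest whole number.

Stitches: 267 × 29/30 = 258.10 → 258.
Rows: 1234 × 31/35 = 1092.97 → 1093.

Cast on 258 stitches; work 1093 rows.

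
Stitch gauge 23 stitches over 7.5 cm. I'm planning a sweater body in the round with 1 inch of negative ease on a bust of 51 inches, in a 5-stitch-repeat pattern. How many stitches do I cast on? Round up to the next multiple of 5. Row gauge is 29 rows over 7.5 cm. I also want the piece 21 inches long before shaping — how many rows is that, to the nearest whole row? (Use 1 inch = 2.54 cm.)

Cast on 390 stitches; work 206 rows.

Finished = 51 − 1 = 50 inches.
50 inches × 2.54 = 127.00 cm.
23/7.5 = 3.067 sts per cm; 127.00 × 3.067 = 389.47 sts.
Next multiple of 5 → 390.
21 inches = 53.34 cm; × 3.867 = 206.25 → 206 rows.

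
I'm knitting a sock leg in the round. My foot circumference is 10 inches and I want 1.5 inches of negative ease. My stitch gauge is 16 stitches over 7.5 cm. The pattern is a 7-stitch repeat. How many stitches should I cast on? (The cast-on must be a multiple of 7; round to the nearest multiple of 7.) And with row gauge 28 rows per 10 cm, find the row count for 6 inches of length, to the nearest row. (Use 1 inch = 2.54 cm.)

Cast on 49 stitches; work 43 rows.

Finished = 10 − 1.5 = 8.5 inches.
8.5 inches × 2.54 = 21.59 cm.
16/7.5 = 2.133 sts per cm; 21.59 × 2.133 = 46.06 sts.
Nearest multiple of 7 → 49.
6 inches = 15.24 cm; × 2.8 = 42.67 → 43 rows.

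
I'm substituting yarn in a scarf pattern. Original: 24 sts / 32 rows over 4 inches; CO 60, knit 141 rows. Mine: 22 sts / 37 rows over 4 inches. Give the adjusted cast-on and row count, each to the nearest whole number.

Stitches: 60 × 22/24 = 55.00 → 55.
Rows: 141 × 37/32 = 163.03 → 163.

Cast on 55 stitches; work 163 rows.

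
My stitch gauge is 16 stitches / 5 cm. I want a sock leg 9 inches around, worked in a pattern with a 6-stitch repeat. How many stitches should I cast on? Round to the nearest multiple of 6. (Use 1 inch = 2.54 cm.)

72 stitches.

9 in = 9 × 2.54 = 22.86 cm.
16 / 5 = 3.2 sts/cm.
22.86 × 3.2 = 73.15 sts.
→ 72.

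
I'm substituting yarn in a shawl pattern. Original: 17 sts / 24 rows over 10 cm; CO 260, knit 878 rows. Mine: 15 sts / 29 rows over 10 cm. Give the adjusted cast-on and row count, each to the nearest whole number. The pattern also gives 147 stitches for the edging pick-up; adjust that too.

Cast on 229 stitches; work 1061 rows; edging pick-up 130 stitches.

Stitches: 260 × 15/17 = 229.41 → 229.
Rows: 878 × 29/24 = 1060.92 → 1061.
edging pick-up: 147 × 15/17 = 129.71 → 130.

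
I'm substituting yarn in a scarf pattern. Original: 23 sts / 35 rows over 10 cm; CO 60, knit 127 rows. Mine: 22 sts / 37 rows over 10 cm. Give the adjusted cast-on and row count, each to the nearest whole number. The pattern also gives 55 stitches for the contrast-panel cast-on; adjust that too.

Cast on 57 stitches; work 134 rows; contrast-panel cast-on 53 stitches.

Stitches: 60 × 22/23 = 57.39 → 57.
Rows: 127 × 37/35 = 134.26 → 134.
contrast-panel cast-on: 55 × 22/23 = 52.61 → 53.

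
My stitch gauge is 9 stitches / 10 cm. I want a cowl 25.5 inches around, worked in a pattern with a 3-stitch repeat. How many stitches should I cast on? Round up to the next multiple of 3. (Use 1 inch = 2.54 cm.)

CO 60 sts.

25.5 in = 25.5 × 2.54 = 64.77 cm.
9 / 10 = 0.9 sts/cm.
64.77 × 0.9 = 58.29 sts.
→ 60.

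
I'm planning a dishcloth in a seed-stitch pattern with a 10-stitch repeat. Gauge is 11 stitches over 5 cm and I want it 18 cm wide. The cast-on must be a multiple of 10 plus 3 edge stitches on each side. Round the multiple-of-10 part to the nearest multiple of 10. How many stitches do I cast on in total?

11 / 5 = 2.2 sts per cm.
18 × 2.2 = 39.60 sts.
Less 6 edge sts → 33.60 for the repeat.
Nearest multiple of 10: 30.
Add back 6 edge sts → 36.

36 stitches.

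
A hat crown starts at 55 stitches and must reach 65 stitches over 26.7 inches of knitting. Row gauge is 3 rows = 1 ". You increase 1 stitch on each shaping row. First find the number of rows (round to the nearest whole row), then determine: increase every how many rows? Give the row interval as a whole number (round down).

Rows = 26.7 × 3 = 80.1 → 80 rows.
Stitches to add: 10 → 10 shaping rows (at 1 st each).
80 / 10 = 8.00 → every 8 rows.

Increase every 8th row.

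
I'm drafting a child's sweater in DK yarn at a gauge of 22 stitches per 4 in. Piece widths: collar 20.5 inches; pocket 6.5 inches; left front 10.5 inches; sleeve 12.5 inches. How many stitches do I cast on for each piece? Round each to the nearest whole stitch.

Rate = 22/4 = 5.5 sts per in.
collar: 20.5 × 5.5 = 112.75 → 113.
pocket: 6.5 × 5.5 = 35.75 → 36.
left front: 10.5 × 5.5 = 57.75 → 58.
sleeve: 12.5 × 5.5 = 68.75 → 69.

collar 113; pocket 36; left front 58; sleeve 69.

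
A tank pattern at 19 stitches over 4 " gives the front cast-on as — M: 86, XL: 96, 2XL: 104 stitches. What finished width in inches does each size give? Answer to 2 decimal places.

19/4 = 4.75 sts per in.
M: 86 / 4.75 = 18.105 → 18.11 in.
XL: 96 / 4.75 = 20.211 → 20.21 in.
2XL: 104 / 4.75 = 21.895 → 21.89 in.

M 18.11 inches; XL 20.21 inches; 2XL 21.89 inches.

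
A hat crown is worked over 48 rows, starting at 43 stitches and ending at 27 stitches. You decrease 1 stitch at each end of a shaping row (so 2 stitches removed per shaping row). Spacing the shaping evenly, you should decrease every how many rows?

Decrease every 6th row.

Stitches to remove: |27 − 43| = 16.
Shaping rows needed: 16 / 2 = 8.
48 rows / 8 = every 6 rows.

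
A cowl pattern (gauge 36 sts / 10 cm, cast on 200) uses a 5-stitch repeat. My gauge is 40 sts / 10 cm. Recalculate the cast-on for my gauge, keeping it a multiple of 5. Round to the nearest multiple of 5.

200 × 40 / 36 = 222.22.
Nearest multiple of 5: 220.

Cast on 220 stitches.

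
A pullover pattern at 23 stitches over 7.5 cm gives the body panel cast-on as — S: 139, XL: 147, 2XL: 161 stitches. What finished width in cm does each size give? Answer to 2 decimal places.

23/7.5 = 3.067 sts per cm.
S: 139 / 3.067 = 45.326 → 45.33 cm.
XL: 147 / 3.067 = 47.935 → 47.93 cm.
2XL: 161 / 3.067 = 52.500 → 52.50 cm.

S 45.33 cm; XL 47.93 cm; 2XL 52.50 cm.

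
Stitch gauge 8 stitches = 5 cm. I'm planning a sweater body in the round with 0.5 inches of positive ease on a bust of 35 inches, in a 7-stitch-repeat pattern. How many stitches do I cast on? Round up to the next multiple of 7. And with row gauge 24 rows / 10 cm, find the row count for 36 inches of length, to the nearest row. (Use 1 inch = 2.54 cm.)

Cast on 147 stitches; work 219 rows.

Finished = 35 + 0.5 = 35.5 inches.
35.5 inches × 2.54 = 90.17 cm.
8/5 = 1.6 sts per cm; 90.17 × 1.6 = 144.27 sts.
Next multiple of 7 → 147.
36 inches = 91.44 cm; × 2.4 = 219.46 → 219 rows.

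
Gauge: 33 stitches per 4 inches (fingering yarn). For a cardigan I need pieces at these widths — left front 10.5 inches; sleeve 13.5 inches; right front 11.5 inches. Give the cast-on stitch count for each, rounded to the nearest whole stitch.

left front 87; sleeve 111; right front 95.

Rate = 33/4 = 8.25 sts per in.
left front: 10.5 × 8.25 = 86.62 → 87.
sleeve: 13.5 × 8.25 = 111.38 → 111.
right front: 11.5 × 8.25 = 94.88 → 95.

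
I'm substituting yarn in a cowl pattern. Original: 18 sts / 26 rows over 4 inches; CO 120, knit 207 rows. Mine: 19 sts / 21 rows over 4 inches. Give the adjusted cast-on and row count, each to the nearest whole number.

Stitches: 120 × 19/18 = 126.67 → 127.
Rows: 207 × 21/26 = 167.19 → 167.

Cast on 127 stitches; work 167 rows.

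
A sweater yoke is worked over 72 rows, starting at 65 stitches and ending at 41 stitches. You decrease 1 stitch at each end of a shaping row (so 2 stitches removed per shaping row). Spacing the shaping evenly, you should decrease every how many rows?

Decrease every 6th row.

Stitches to remove: |41 − 65| = 24.
Shaping rows needed: 24 / 2 = 12.
72 rows / 12 = every 6 rows.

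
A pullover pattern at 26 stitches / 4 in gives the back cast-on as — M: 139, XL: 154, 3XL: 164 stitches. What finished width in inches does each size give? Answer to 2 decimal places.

M 21.38 inches; XL 23.69 inches; 3XL 25.23 inches.

26/4 = 6.5 sts per in.
M: 139 / 6.5 = 21.385 → 21.38 in.
XL: 154 / 6.5 = 23.692 → 23.69 in.
3XL: 164 / 6.5 = 25.231 → 25.23 in.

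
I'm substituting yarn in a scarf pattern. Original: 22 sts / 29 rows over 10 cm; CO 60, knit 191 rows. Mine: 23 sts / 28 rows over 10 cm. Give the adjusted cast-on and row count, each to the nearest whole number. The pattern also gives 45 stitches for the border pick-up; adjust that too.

Cast on 63 stitches; work 184 rows; border pick-up 47 stitches.

Stitches: 60 × 23/22 = 62.73 → 63.
Rows: 191 × 28/29 = 184.41 → 184.
border pick-up: 45 × 23/22 = 47.05 → 47.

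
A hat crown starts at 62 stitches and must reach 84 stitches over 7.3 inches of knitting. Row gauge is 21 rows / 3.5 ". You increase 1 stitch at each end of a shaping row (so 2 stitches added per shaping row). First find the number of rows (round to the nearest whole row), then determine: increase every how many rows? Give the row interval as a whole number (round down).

Rows = 7.3 × 6 = 43.8 → 44 rows.
Stitches to add: 22 → 11 shaping rows (at 2 st each).
44 / 11 = 4.00 → every 4 rows.

Increase every 4th row.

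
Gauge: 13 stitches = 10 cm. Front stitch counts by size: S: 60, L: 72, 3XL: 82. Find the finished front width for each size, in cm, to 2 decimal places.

13/10 = 1.3 sts per cm.
S: 60 / 1.3 = 46.154 → 46.15 cm.
L: 72 / 1.3 = 55.385 → 55.38 cm.
3XL: 82 / 1.3 = 63.077 → 63.08 cm.

S 46.15 cm; L 55.38 cm; 3XL 63.08 cm.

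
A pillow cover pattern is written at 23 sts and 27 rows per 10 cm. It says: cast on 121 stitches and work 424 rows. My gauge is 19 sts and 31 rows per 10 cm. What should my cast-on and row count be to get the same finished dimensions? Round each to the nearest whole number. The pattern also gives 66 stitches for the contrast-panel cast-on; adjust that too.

Cast on 100 stitches; work 487 rows; contrast-panel cast-on 55 stitches.

Stitches: 121 × 19/23 = 99.96 → 100.
Rows: 424 × 31/27 = 486.81 → 487.
contrast-panel cast-on: 66 × 19/23 = 54.52 → 55.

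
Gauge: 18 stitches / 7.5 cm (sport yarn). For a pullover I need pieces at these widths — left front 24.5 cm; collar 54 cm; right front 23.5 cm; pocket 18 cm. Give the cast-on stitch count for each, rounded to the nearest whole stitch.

Rate = 18/7.5 = 2.4 sts per cm.
left front: 24.5 × 2.4 = 58.80 → 59.
collar: 54 × 2.4 = 129.60 → 130.
right front: 23.5 × 2.4 = 56.40 → 56.
pocket: 18 × 2.4 = 43.20 → 43.

left front 59; collar 130; right front 56; pocket 43.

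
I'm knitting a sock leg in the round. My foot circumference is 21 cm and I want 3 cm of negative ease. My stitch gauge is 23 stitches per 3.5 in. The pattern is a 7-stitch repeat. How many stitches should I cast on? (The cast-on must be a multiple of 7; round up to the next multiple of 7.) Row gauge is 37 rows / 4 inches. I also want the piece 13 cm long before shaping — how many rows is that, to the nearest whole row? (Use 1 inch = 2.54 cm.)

Finished = 21 − 3 = 18 cm.
18 cm × 1/2.54 = 7.09 inches.
23/3.5 = 6.571 sts per in; 7.09 × 6.571 = 46.57 sts.
Next multiple of 7 → 49.
13 cm = 5.12 inches; × 9.25 = 47.34 → 47 rows.

Cast on 49 stitches; work 47 rows.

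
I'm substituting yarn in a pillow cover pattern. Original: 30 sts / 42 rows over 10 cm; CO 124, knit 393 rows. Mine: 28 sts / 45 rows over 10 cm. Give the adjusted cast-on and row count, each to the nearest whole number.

Cast on 116 stitches; work 421 rows.

Stitches: 124 × 28/30 = 115.73 → 116.
Rows: 393 × 45/42 = 421.07 → 421.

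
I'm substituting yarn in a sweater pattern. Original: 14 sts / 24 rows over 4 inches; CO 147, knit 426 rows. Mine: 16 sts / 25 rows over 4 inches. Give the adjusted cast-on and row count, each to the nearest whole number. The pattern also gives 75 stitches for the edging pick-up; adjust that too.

Cast on 168 stitches; work 444 rows; edging pick-up 86 stitches.

Stitches: 147 × 16/14 = 168.00 → 168.
Rows: 426 × 25/24 = 443.75 → 444.
edging pick-up: 75 × 16/14 = 85.71 → 86.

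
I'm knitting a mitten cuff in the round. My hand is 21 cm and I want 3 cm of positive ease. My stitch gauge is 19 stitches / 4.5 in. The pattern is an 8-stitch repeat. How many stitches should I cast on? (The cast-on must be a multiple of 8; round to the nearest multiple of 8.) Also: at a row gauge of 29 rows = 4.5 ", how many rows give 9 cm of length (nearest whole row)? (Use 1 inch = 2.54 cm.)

Finished = 21 + 3 = 24 cm.
24 cm × 1/2.54 = 9.45 inches.
19/4.5 = 4.222 sts per in; 9.45 × 4.222 = 39.90 sts.
Nearest multiple of 8 → 40.
9 cm = 3.54 inches; × 6.444 = 22.83 → 23 rows.

Cast on 40 stitches; work 23 rows.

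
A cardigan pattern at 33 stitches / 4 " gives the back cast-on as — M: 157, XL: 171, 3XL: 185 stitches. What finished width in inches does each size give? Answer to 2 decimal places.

33/4 = 8.25 sts per in.
M: 157 / 8.25 = 19.030 → 19.03 in.
XL: 171 / 8.25 = 20.727 → 20.73 in.
3XL: 185 / 8.25 = 22.424 → 22.42 in.

M 19.03 inches; XL 20.73 inches; 3XL 22.42 inches.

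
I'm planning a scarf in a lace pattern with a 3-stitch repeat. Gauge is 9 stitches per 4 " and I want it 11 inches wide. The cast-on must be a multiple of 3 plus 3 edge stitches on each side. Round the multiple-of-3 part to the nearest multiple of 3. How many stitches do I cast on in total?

CO 24 sts.

9 / 4 = 2.25 sts per inch.
11 × 2.25 = 24.75 sts.
Less 6 edge sts → 18.75 for the repeat.
Nearest multiple of 3: 18.
Add back 6 edge sts → 24.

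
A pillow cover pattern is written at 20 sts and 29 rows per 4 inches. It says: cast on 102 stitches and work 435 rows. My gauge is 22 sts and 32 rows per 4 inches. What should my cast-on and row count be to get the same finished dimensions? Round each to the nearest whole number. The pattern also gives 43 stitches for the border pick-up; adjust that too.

Stitches: 102 × 22/20 = 112.20 → 112.
Rows: 435 × 32/29 = 480.00 → 480.
border pick-up: 43 × 22/20 = 47.30 → 47.

Cast on 112 stitches; work 480 rows; border pick-up 47 stitches.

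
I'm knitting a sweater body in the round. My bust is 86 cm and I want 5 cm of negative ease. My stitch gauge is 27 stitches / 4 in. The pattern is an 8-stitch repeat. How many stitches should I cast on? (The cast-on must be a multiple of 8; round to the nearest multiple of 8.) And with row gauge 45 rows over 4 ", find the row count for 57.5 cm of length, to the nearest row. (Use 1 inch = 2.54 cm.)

Finished = 86 − 5 = 81 cm.
81 cm × 1/2.54 = 31.89 inches.
27/4 = 6.75 sts per in; 31.89 × 6.75 = 215.26 sts.
Nearest multiple of 8 → 216.
57.5 cm = 22.64 inches; × 11.25 = 254.68 → 255 rows.

Cast on 216 stitches; work 255 rows.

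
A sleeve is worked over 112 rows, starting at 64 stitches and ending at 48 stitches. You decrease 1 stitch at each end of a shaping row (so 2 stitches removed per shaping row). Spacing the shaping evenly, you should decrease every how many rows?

Stitches to remove: |48 − 64| = 16.
Shaping rows needed: 16 / 2 = 8.
112 rows / 8 = every 14 rows.

Decrease every 14th row.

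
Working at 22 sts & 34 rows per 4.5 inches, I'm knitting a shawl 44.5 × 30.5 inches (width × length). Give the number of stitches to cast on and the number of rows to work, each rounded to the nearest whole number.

Stitch gauge = 22/4.5 = 4.889 sts/in; 44.5 × 4.889 = 217.56 → 218 sts.
Row gauge = 34/4.5 = 7.556 rows/in; 30.5 × 7.556 = 230.44 → 230 rows.

Cast on 218 stitches and work 230 rows.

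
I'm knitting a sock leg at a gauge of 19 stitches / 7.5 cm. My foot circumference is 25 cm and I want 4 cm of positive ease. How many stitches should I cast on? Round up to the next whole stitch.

Cast on 74 stitches.

Finished = 25 + 4 = 29 cm.
19 / 7.5 = 2.533 sts per cm.
29.00 × 2.533 = 73.47 sts.
→ 74 sts.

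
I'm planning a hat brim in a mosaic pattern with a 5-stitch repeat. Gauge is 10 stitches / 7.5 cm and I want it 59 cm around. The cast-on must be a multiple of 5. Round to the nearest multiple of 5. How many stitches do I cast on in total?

80 stitches.

10 / 7.5 = 1.333 sts per cm.
59 × 1.333 = 78.67 sts.
Nearest multiple of 5: 80.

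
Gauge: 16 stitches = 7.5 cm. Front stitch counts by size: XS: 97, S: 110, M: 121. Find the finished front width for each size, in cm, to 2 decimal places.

16/7.5 = 2.133 sts per cm.
XS: 97 / 2.133 = 45.469 → 45.47 cm.
S: 110 / 2.133 = 51.562 → 51.56 cm.
M: 121 / 2.133 = 56.719 → 56.72 cm.

XS 45.47 cm; S 51.56 cm; M 56.72 cm.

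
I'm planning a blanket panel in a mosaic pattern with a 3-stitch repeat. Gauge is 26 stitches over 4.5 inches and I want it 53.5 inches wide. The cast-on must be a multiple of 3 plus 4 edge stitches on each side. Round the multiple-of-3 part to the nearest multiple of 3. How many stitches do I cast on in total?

CO 308 sts.

26 / 4.5 = 5.778 sts per inch.
53.5 × 5.778 = 309.11 sts.
Less 8 edge sts → 301.11 for the repeat.
Nearest multiple of 3: 300.
Add back 8 edge sts → 308.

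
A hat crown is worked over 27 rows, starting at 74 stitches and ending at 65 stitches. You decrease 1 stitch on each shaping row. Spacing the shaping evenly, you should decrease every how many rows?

Decrease every 3rd row.

Stitches to remove: |65 − 74| = 9.
Shaping rows needed: 9 / 1 = 9.
27 rows / 9 = every 3 rows.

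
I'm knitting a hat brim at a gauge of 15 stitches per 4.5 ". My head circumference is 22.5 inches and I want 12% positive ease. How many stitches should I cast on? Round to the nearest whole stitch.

84 stitches.

Finished = 22.5 × 1.12 = 25.20 in.
15 / 4.5 = 3.333 sts per inch.
25.20 × 3.333 = 84.00 sts.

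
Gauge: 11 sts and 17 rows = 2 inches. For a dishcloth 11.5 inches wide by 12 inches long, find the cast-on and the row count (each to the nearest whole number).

Stitch gauge = 11/2 = 5.5 sts/in; 11.5 × 5.5 = 63.25 → 63 sts.
Row gauge = 17/2 = 8.5 rows/in; 12 × 8.5 = 102.00 → 102 rows.

Cast on 63 stitches and work 102 rows.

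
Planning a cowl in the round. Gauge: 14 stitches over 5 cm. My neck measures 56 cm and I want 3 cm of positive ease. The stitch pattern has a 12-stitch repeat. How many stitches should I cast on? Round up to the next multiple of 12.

Cast on 168 stitches.

Finished = 56 + 3 = 59 cm.
14 / 5 = 2.8 sts/cm.
59 × 2.8 = 165.20 sts.
Next multiple of 12: 168.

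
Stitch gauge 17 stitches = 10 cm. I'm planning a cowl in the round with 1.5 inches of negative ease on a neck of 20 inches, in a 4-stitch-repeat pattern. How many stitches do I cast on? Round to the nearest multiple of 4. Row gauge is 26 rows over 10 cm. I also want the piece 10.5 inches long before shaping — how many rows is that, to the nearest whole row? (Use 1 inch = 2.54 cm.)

Cast on 80 stitches; work 69 rows.

Finished = 20 − 1.5 = 18.5 inches.
18.5 inches × 2.54 = 46.99 cm.
17/10 = 1.7 sts per cm; 46.99 × 1.7 = 79.88 sts.
Nearest multiple of 4 → 80.
10.5 inches = 26.67 cm; × 2.6 = 69.34 → 69 rows.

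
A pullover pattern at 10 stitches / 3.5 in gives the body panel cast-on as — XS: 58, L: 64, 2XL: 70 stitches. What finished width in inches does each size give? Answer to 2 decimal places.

XS 20.30 inches; L 22.40 inches; 2XL 24.50 inches.

10/3.5 = 2.857 sts per in.
XS: 58 / 2.857 = 20.300 → 20.30 in.
L: 64 / 2.857 = 22.400 → 22.40 in.
2XL: 70 / 2.857 = 24.500 → 24.50 in.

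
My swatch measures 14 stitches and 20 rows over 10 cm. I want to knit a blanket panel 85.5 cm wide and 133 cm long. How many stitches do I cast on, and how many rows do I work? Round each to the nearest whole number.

Cast on 120 stitches and work 266 rows.

Stitch gauge = 14/10 = 1.4 sts/cm; 85.5 × 1.4 = 119.70 → 120 sts.
Row gauge = 20/10 = 2 rows/cm; 133 × 2 = 266.00 → 266 rows.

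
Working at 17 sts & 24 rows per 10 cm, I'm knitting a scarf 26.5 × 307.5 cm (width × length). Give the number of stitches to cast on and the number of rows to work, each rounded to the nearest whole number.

Cast on 45 stitches and work 738 rows.

Stitch gauge = 17/10 = 1.7 sts/cm; 26.5 × 1.7 = 45.05 → 45 sts.
Row gauge = 24/10 = 2.4 rows/cm; 307.5 × 2.4 = 738.00 → 738 rows.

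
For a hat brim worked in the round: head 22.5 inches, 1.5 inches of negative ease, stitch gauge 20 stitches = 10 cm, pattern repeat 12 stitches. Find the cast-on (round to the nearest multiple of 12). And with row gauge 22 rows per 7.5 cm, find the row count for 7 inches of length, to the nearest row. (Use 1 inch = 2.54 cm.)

Cast on 108 stitches; work 52 rows.

Finished = 22.5 − 1.5 = 21 inches.
21 inches × 2.54 = 53.34 cm.
20/10 = 2 sts per cm; 53.34 × 2 = 106.68 sts.
Nearest multiple of 12 → 108.
7 inches = 17.78 cm; × 2.933 = 52.15 → 52 rows.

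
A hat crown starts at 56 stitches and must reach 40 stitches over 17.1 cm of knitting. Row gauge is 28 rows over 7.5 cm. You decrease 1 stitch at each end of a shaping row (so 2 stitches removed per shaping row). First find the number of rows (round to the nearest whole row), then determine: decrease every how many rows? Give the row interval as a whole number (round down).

Rows = 17.1 × 3.733 = 63.8 → 64 rows.
Stitches to remove: 16 → 8 shaping rows (at 2 st each).
64 / 8 = 8.00 → every 8 rows.

Decrease every 8th row.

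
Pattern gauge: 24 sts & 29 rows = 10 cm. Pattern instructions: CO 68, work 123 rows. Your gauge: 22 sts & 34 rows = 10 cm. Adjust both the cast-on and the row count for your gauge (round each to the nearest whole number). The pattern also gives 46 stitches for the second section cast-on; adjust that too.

Stitches: 68 × 22/24 = 62.33 → 62.
Rows: 123 × 34/29 = 144.21 → 144.
second section cast-on: 46 × 22/24 = 42.17 → 42.

Cast on 62 stitches; work 144 rows; second section cast-on 42 stitches.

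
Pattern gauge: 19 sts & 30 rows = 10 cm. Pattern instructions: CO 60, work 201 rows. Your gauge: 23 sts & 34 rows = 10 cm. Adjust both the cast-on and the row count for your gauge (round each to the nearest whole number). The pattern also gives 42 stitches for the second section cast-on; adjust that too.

Stitches: 60 × 23/19 = 72.63 → 73.
Rows: 201 × 34/30 = 227.80 → 228.
second section cast-on: 42 × 23/19 = 50.84 → 51.

Cast on 73 stitches; work 228 rows; second section cast-on 51 stitches.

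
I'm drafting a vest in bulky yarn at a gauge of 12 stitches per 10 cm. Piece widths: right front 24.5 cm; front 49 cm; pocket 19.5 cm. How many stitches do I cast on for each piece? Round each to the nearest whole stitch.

Rate = 12/10 = 1.2 sts per cm.
right front: 24.5 × 1.2 = 29.40 → 29.
front: 49 × 1.2 = 58.80 → 59.
pocket: 19.5 × 1.2 = 23.40 → 23.

right front 29; front 59; pocket 23.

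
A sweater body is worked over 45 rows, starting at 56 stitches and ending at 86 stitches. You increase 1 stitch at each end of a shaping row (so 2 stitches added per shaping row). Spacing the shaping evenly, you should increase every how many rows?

Increase every 3rd row.

Stitches to add: |86 − 56| = 30.
Shaping rows needed: 30 / 2 = 15.
45 rows / 15 = every 3 rows.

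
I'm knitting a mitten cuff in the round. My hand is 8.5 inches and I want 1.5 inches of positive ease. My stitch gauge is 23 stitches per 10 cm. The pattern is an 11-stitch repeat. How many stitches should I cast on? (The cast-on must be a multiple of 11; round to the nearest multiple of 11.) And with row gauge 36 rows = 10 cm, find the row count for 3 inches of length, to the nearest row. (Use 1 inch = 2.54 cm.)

Finished = 8.5 + 1.5 = 10 inches.
10 inches × 2.54 = 25.40 cm.
23/10 = 2.3 sts per cm; 25.40 × 2.3 = 58.42 sts.
Nearest multiple of 11 → 55.
3 inches = 7.62 cm; × 3.6 = 27.43 → 27 rows.

Cast on 55 stitches; work 27 rows.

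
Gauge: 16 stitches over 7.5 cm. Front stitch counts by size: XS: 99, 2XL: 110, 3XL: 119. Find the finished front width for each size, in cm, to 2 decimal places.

XS 46.41 cm; 2XL 51.56 cm; 3XL 55.78 cm.

16/7.5 = 2.133 sts per cm.
XS: 99 / 2.133 = 46.406 → 46.41 cm.
2XL: 110 / 2.133 = 51.562 → 51.56 cm.
3XL: 119 / 2.133 = 55.781 → 55.78 cm.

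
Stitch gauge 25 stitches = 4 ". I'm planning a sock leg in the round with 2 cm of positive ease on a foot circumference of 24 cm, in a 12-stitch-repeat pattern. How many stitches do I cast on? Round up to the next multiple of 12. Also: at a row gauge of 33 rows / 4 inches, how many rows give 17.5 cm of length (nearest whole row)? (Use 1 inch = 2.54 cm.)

Finished = 24 + 2 = 26 cm.
26 cm × 1/2.54 = 10.24 inches.
25/4 = 6.25 sts per in; 10.24 × 6.25 = 63.98 sts.
Next multiple of 12 → 72.
17.5 cm = 6.89 inches; × 8.25 = 56.84 → 57 rows.

Cast on 72 stitches; work 57 rows.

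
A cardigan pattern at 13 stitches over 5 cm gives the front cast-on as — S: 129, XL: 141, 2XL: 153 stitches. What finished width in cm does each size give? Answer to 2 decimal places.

S 49.62 cm; XL 54.23 cm; 2XL 58.85 cm.

13/5 = 2.6 sts per cm.
S: 129 / 2.6 = 49.615 → 49.62 cm.
XL: 141 / 2.6 = 54.231 → 54.23 cm.
2XL: 153 / 2.6 = 58.846 → 58.85 cm.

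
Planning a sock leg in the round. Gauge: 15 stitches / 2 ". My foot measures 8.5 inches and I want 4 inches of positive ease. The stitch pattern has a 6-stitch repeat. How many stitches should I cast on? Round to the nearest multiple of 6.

Finished = 8.5 + 4 = 12.5 inches.
15 / 2 = 7.5 sts/in.
12.5 × 7.5 = 93.75 sts.
Nearest multiple of 6: 96.

96 stitches.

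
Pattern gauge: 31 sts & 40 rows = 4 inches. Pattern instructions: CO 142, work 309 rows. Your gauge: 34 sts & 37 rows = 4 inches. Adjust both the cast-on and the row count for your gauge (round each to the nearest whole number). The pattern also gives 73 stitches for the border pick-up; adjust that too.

Cast on 156 stitches; work 286 rows; border pick-up 80 stitches.

Stitches: 142 × 34/31 = 155.74 → 156.
Rows: 309 × 37/40 = 285.82 → 286.
border pick-up: 73 × 34/31 = 80.06 → 80.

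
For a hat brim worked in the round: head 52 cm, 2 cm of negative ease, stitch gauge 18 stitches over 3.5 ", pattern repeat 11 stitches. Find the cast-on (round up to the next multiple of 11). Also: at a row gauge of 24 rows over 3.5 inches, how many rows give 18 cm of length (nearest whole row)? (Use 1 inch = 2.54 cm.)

Finished = 52 − 2 = 50 cm.
50 cm × 1/2.54 = 19.69 inches.
18/3.5 = 5.143 sts per in; 19.69 × 5.143 = 101.24 sts.
Next multiple of 11 → 110.
18 cm = 7.09 inches; × 6.857 = 48.59 → 49 rows.

Cast on 110 stitches; work 49 rows.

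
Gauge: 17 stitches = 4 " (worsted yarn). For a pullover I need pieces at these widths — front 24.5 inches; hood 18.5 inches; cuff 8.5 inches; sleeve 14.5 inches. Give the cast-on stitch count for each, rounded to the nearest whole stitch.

Rate = 17/4 = 4.25 sts per in.
front: 24.5 × 4.25 = 104.12 → 104.
hood: 18.5 × 4.25 = 78.62 → 79.
cuff: 8.5 × 4.25 = 36.12 → 36.
sleeve: 14.5 × 4.25 = 61.62 → 62.

front 104; hood 79; cuff 36; sleeve 62.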